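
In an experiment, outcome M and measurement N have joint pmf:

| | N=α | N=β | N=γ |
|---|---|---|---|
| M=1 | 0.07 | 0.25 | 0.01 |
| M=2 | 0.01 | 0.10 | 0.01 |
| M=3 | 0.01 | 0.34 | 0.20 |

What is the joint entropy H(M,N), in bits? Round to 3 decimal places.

2.360 bits

H(M,N) = −Σ p(x,y)·log₂ p(x,y) over all 9 cells.
  cell (1,α): −0.07·log₂0.07 = 0.2686
  cell (1,β): −0.25·log₂0.25 = 0.5000
  cell (1,γ): −0.01·log₂0.01 = 0.0664
  cell (2,α): −0.01·log₂0.01 = 0.0664
  cell (2,β): −0.10·log₂0.10 = 0.3322
  cell (2,γ): −0.01·log₂0.01 = 0.0664
  cell (3,α): −0.01·log₂0.01 = 0.0664
  cell (3,β): −0.34·log₂0.34 = 0.5292
  cell (3,γ): −0.20·log₂0.20 = 0.4644
Sum = 2.360 bits.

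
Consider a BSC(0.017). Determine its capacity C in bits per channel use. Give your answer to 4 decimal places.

0.8758 bits

Binary symmetric channel: C = 1 − h₂(ε) where h₂ is the binary entropy function.
h₂(0.017) = −0.017·log₂0.017 − 0.983·log₂0.983 = 0.1242.
C = 1 − 0.1242 = 0.8758 bits per channel use.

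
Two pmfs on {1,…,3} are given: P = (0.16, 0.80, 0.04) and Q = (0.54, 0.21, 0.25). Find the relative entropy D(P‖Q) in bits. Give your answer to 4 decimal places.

D(P‖Q) = Σ p·log₂(p/q).
  0.16·log₂(0.16/0.54) = -0.28078
  0.80·log₂(0.80/0.21) = 1.54369
  0.04·log₂(0.04/0.25) = -0.10575
D(P‖Q) = 1.1572 bits.

1.1572 bits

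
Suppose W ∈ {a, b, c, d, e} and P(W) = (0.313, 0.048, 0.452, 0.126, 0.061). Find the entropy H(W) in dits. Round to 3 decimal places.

0.565 dits

H(W) = −Σ p·log₁₀ p.
  −(0.313)·log₁₀(0.313) = 0.1579
  −(0.048)·log₁₀(0.048) = 0.0633
  −(0.452)·log₁₀(0.452) = 0.1559
  −(0.126)·log₁₀(0.126) = 0.1134
  −(0.061)·log₁₀(0.061) = 0.0741
Sum: 0.1579 + 0.0633 + 0.1559 + 0.1134 + 0.0741 = 0.565 dits.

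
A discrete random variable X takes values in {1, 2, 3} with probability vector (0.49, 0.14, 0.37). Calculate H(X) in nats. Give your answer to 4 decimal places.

H(X) = −Σ p·ln p.
  −(0.49)·ln(0.49) = 0.34954
  −(0.14)·ln(0.14) = 0.27526
  −(0.37)·ln(0.37) = 0.36787
Sum: 0.34954 + 0.27526 + 0.36787 = 0.9927 nats.

0.9927 nats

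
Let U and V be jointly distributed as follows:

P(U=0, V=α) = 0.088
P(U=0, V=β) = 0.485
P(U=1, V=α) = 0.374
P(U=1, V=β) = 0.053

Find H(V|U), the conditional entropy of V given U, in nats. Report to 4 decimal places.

Marginals: p(U) = (0.5730, 0.4270), p(V) = (0.4620, 0.5380).
H(V|U) = Σ p(U) · H(V|U=·).
  U=0: p=0.5730, H(V|U=0) = 0.4289
  U=1: p=0.4270, H(V|U=1) = 0.3751
Weighted sum = 0.4059 nats.

0.4059 nats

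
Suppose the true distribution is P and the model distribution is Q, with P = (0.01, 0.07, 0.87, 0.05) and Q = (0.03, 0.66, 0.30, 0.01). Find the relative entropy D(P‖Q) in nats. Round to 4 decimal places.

0.8387 nats

D(P‖Q) = Σ p·ln(p/q).
  0.01·ln(0.01/0.03) = -0.01099
  0.07·ln(0.07/0.66) = -0.15706
  0.87·ln(0.87/0.30) = 0.92630
  0.05·ln(0.05/0.01) = 0.08047
D(P‖Q) = 0.8387 nats.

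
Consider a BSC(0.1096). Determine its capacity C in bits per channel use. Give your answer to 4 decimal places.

Binary symmetric channel: C = 1 − h₂(ε) where h₂ is the binary entropy function.
h₂(0.1096) = −0.1096·log₂0.1096 − 0.8904·log₂0.8904 = 0.4987.
C = 1 − 0.4987 = 0.5013 bits per channel use.

0.5013 bits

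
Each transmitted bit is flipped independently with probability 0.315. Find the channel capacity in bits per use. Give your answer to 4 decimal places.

0.1011 bits

Binary symmetric channel: C = 1 − h₂(ε) where h₂ is the binary entropy function.
h₂(0.315) = −0.315·log₂0.315 − 0.685·log₂0.685 = 0.8989.
C = 1 − 0.8989 = 0.1011 bits per channel use.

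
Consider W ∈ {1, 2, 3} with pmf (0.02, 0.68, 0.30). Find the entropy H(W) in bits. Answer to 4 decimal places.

H(W) = −Σ p·log₂ p.
  −(0.02)·log₂(0.02) = 0.11288
  −(0.68)·log₂(0.68) = 0.37835
  −(0.30)·log₂(0.30) = 0.52109
Sum: 0.11288 + 0.37835 + 0.52109 = 1.0123 bits.

1.0123 bits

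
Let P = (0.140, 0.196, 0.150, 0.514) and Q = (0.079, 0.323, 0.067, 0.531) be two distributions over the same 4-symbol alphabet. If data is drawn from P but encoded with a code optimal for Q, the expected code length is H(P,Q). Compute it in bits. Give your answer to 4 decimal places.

H(P,Q) = −Σ p·log₂ q.
  −0.140·log₂(0.079) = 0.51268
  −0.196·log₂(0.323) = 0.31956
  −0.150·log₂(0.067) = 0.58495
  −0.514·log₂(0.531) = 0.46939
H(P,Q) = 1.8866 bits.

1.8866 bits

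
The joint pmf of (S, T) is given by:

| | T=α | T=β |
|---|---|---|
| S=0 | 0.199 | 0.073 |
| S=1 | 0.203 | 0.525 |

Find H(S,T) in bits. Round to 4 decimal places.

H(S,T) = −Σ p(x,y)·log₂ p(x,y) over all 4 cells.
  cell (0,α): −0.199·log₂0.199 = 0.46350
  cell (0,β): −0.073·log₂0.073 = 0.27565
  cell (1,α): −0.203·log₂0.203 = 0.46699
  cell (1,β): −0.525·log₂0.525 = 0.48805
Sum = 1.6942 bits.

1.6942 bits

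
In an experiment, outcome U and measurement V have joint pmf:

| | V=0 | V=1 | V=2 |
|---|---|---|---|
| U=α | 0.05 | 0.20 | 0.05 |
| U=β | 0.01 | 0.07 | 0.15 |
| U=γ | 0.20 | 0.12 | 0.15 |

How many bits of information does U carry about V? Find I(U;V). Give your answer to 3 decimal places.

Marginals: p(U) = (0.3000, 0.2300, 0.4700), p(V) = (0.2600, 0.3900, 0.3500).
I(U;V) = H(U) + H(V) − H(U,V).
H(U) = 1.5207, H(V) = 1.5652, H(U,V) = 2.8841.
I(U;V) = 1.5207 + 1.5652 − 2.8841 = 0.202 bits.

0.202 bits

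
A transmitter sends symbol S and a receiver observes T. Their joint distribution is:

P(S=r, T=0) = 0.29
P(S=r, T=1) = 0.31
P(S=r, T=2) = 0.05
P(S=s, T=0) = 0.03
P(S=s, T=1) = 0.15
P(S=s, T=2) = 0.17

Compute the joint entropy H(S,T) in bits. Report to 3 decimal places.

H(S,T) = −Σ p(x,y)·log₂ p(x,y) over all 6 cells.
  cell (r,0): −0.29·log₂0.29 = 0.5179
  cell (r,1): −0.31·log₂0.31 = 0.5238
  cell (r,2): −0.05·log₂0.05 = 0.2161
  cell (s,0): −0.03·log₂0.03 = 0.1518
  cell (s,1): −0.15·log₂0.15 = 0.4105
  cell (s,2): −0.17·log₂0.17 = 0.4346
Sum = 2.255 bits.

2.255 bits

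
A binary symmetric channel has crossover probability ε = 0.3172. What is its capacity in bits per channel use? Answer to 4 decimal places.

Binary symmetric channel: C = 1 − h₂(ε) where h₂ is the binary entropy function.
h₂(0.3172) = −0.3172·log₂0.3172 − 0.6828·log₂0.6828 = 0.9013.
C = 1 − 0.9013 = 0.0987 bits per channel use.

0.0987 bits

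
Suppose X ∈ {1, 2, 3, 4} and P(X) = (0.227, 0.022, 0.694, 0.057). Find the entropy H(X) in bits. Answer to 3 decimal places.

H(X) = −Σ p·log₂ p.
  −(0.227)·log₂(0.227) = 0.4856
  −(0.022)·log₂(0.022) = 0.1211
  −(0.694)·log₂(0.694) = 0.3657
  −(0.057)·log₂(0.057) = 0.2356
Sum: 0.4856 + 0.1211 + 0.3657 + 0.2356 = 1.208 bits.

1.208 bits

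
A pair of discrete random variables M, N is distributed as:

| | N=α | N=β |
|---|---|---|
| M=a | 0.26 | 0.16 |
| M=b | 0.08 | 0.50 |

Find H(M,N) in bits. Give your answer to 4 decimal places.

H(M,N) = −Σ p(x,y)·log₂ p(x,y) over all 4 cells.
  cell (a,α): −0.26·log₂0.26 = 0.50529
  cell (a,β): −0.16·log₂0.16 = 0.42302
  cell (b,α): −0.08·log₂0.08 = 0.29151
  cell (b,β): −0.50·log₂0.50 = 0.50000
Sum = 1.7198 bits.

1.7198 bits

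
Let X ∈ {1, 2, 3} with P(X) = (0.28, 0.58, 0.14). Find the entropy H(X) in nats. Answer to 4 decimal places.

0.9476 nats

H(X) = −Σ p·ln p.
  −(0.28)·ln(0.28) = 0.35643
  −(0.58)·ln(0.58) = 0.31594
  −(0.14)·ln(0.14) = 0.27526
Sum: 0.35643 + 0.31594 + 0.27526 = 0.9476 nats.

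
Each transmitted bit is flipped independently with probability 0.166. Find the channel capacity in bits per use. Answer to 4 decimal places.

0.3515 bits

Binary symmetric channel: C = 1 − h₂(ε) where h₂ is the binary entropy function.
h₂(0.166) = −0.166·log₂0.166 − 0.834·log₂0.834 = 0.6485.
C = 1 − 0.6485 = 0.3515 bits per channel use.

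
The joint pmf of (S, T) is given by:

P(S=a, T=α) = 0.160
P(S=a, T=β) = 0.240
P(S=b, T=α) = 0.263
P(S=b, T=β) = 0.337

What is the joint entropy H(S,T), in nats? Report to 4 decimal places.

1.3535 nats

H(S,T) = −Σ p(x,y)·ln p(x,y) over all 4 cells.
  cell (a,α): −0.160·ln0.160 = 0.29321
  cell (a,β): −0.240·ln0.240 = 0.34251
  cell (b,α): −0.263·ln0.263 = 0.35126
  cell (b,β): −0.337·ln0.337 = 0.36655
Sum = 1.3535 nats.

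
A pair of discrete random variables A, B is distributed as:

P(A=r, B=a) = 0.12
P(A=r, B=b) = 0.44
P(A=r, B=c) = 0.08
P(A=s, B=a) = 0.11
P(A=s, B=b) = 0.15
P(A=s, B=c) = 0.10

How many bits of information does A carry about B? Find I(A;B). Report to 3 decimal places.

Marginals: p(A) = (0.6400, 0.3600), p(B) = (0.2300, 0.5900, 0.1800).
I(A;B) = H(A) + H(B) − H(A,B).
H(A) = 0.9427, H(B) = 1.3821, H(A,B) = 2.2727.
I(A;B) = 0.9427 + 1.3821 − 2.2727 = 0.052 bits.

0.052 bits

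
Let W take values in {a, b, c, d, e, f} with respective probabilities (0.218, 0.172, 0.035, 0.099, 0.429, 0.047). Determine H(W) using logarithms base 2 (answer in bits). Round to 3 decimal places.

H(W) = −Σ p·log₂ p.
  −(0.218)·log₂(0.218) = 0.4791
  −(0.172)·log₂(0.172) = 0.4368
  −(0.035)·log₂(0.035) = 0.1693
  −(0.099)·log₂(0.099) = 0.3303
  −(0.429)·log₂(0.429) = 0.5238
  −(0.047)·log₂(0.047) = 0.2073
Sum: 0.4791 + 0.4368 + 0.1693 + 0.3303 + 0.5238 + 0.2073 = 2.147 bits.

2.147 bits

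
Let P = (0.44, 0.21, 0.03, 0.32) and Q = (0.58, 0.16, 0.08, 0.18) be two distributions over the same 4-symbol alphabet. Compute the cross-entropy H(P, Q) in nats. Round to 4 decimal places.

1.2490 nats

H(P,Q) = −Σ p·ln q.
  −0.44·ln(0.58) = 0.23968
  −0.21·ln(0.16) = 0.38484
  −0.03·ln(0.08) = 0.07577
  −0.32·ln(0.18) = 0.54874
H(P,Q) = 1.2490 nats.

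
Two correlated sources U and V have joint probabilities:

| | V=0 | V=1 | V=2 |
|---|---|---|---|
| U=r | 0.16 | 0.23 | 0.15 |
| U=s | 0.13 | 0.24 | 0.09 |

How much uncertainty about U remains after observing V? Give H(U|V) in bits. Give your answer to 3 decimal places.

0.987 bits

Marginals: p(U) = (0.5400, 0.4600), p(V) = (0.2900, 0.4700, 0.2400).
H(U|V) = Σ p(V) · H(U|V=·).
  V=0: p=0.2900, H(U|V=0) = 0.9923
  V=1: p=0.4700, H(U|V=1) = 0.9997
  V=2: p=0.2400, H(U|V=2) = 0.9544
Weighted sum = 0.987 bits.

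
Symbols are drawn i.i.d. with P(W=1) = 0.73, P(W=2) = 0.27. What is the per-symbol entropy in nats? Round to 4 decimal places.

H(W) = −Σ p·ln p.
  −(0.73)·ln(0.73) = 0.22974
  −(0.27)·ln(0.27) = 0.35352
Sum: 0.22974 + 0.35352 = 0.5833 nats.

0.5833 nats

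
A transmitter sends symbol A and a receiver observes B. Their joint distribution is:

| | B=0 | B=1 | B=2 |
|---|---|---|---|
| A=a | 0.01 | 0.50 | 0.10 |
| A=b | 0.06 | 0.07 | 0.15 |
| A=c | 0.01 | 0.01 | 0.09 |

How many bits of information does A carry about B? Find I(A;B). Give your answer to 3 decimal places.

0.309 bits

Marginals: p(A) = (0.6100, 0.2800, 0.1100), p(B) = (0.0800, 0.5800, 0.3400).
I(A;B) = Σ p(x,y)·log₂[p(x,y)/(p(x)p(y))].
  (a,0): 0.01·log₂(0.2049) = -0.0229
  (a,1): 0.50·log₂(1.4132) = 0.2495
  (a,2): 0.10·log₂(0.4822) = -0.1052
  (b,0): 0.06·log₂(2.6786) = 0.0853
  (b,1): 0.07·log₂(0.4310) = -0.0850
  (b,2): 0.15·log₂(1.5756) = 0.0984
  (c,0): 0.01·log₂(1.1364) = 0.0018
  (c,1): 0.01·log₂(0.1567) = -0.0267
  (c,2): 0.09·log₂(2.4064) = 0.1140
Sum = 0.309 bits.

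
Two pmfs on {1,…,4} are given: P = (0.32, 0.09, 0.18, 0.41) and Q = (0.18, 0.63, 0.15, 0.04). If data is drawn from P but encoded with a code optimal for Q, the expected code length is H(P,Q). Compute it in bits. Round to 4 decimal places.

3.2483 bits

H(P,Q) = −Σ p·log₂ q.
  −0.32·log₂(0.18) = 0.79166
  −0.09·log₂(0.63) = 0.05999
  −0.18·log₂(0.15) = 0.49265
  −0.41·log₂(0.04) = 1.90398
H(P,Q) = 3.2483 bits.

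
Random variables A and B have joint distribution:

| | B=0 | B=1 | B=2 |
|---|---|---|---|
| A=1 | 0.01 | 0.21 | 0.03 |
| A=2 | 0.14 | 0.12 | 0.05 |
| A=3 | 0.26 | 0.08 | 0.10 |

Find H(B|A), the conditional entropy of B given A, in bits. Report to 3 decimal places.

1.255 bits

Marginals: p(A) = (0.2500, 0.3100, 0.4400), p(B) = (0.4100, 0.4100, 0.1800).
H(B|A) = Σ p(A) · H(B|A=·).
  A=1: p=0.2500, H(B|A=1) = 0.7641
  A=2: p=0.3100, H(B|A=2) = 1.4725
  A=3: p=0.4400, H(B|A=3) = 1.3815
Weighted sum = 1.255 bits.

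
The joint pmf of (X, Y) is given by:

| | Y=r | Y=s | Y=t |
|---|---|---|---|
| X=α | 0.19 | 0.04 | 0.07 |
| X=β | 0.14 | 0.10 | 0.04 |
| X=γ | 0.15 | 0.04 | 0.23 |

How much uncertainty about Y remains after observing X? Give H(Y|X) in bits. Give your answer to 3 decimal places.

1.348 bits

Marginals: p(X) = (0.3000, 0.2800, 0.4200), p(Y) = (0.4800, 0.1800, 0.3400).
H(Y|X) = Σ p(X) · H(Y|X=·).
  X=α: p=0.3000, H(Y|X=α) = 1.2948
  X=β: p=0.2800, H(Y|X=β) = 1.4316
  X=γ: p=0.4200, H(Y|X=γ) = 1.3293
Weighted sum = 1.348 bits.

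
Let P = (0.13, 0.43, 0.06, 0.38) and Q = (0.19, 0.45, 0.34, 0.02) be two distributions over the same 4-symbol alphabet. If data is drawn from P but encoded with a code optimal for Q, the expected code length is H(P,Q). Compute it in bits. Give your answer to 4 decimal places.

3.0449 bits

H(P,Q) = −Σ p·log₂ q.
  −0.13·log₂(0.19) = 0.31147
  −0.43·log₂(0.45) = 0.49536
  −0.06·log₂(0.34) = 0.09338
  −0.38·log₂(0.02) = 2.14467
H(P,Q) = 3.0449 bits.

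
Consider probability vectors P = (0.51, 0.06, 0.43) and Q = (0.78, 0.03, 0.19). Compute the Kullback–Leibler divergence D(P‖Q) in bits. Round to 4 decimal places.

D(P‖Q) = Σ p·log₂(p/q).
  0.51·log₂(0.51/0.78) = -0.31262
  0.06·log₂(0.06/0.03) = 0.06000
  0.43·log₂(0.43/0.19) = 0.50669
D(P‖Q) = 0.2541 bits.

0.2541 bits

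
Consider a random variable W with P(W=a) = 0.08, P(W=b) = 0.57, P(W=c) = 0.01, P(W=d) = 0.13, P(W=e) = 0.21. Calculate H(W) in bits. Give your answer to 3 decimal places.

H(W) = −Σ p·log₂ p.
  −(0.08)·log₂(0.08) = 0.2915
  −(0.57)·log₂(0.57) = 0.4623
  −(0.01)·log₂(0.01) = 0.0664
  −(0.13)·log₂(0.13) = 0.3826
  −(0.21)·log₂(0.21) = 0.4728
Sum: 0.2915 + 0.4623 + 0.0664 + 0.3826 + 0.4728 = 1.676 bits.

1.676 bits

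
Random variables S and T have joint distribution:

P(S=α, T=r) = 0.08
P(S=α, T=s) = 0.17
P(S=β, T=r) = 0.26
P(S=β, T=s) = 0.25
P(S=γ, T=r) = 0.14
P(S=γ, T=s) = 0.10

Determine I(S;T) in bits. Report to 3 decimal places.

0.028 bits

Marginals: p(S) = (0.2500, 0.5100, 0.2400), p(T) = (0.4800, 0.5200).
I(S;T) = Σ p(x,y)·log₂[p(x,y)/(p(x)p(y))].
  (α,r): 0.08·log₂(0.6667) = -0.0468
  (α,s): 0.17·log₂(1.3077) = 0.0658
  (β,r): 0.26·log₂(1.0621) = 0.0226
  (β,s): 0.25·log₂(0.9427) = -0.0213
  (γ,r): 0.14·log₂(1.2153) = 0.0394
  (γ,s): 0.10·log₂(0.8013) = -0.0320
Sum = 0.028 bits.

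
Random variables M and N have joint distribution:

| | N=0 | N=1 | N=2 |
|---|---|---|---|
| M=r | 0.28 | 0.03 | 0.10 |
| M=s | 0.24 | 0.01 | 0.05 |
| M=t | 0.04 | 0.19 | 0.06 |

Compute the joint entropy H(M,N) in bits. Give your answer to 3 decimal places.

2.659 bits

H(M,N) = −Σ p(x,y)·log₂ p(x,y) over all 9 cells.
  cell (r,0): −0.28·log₂0.28 = 0.5142
  cell (r,1): −0.03·log₂0.03 = 0.1518
  cell (r,2): −0.10·log₂0.10 = 0.3322
  cell (s,0): −0.24·log₂0.24 = 0.4941
  cell (s,1): −0.01·log₂0.01 = 0.0664
  cell (s,2): −0.05·log₂0.05 = 0.2161
  cell (t,0): −0.04·log₂0.04 = 0.1858
  cell (t,1): −0.19·log₂0.19 = 0.4552
  cell (t,2): −0.06·log₂0.06 = 0.2435
Sum = 2.659 bits.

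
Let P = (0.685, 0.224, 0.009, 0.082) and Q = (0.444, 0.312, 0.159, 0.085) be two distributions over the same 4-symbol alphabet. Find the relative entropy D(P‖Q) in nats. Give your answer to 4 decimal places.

D(P‖Q) = Σ p·ln(p/q).
  0.685·ln(0.685/0.444) = 0.29701
  0.224·ln(0.224/0.312) = -0.07422
  0.009·ln(0.009/0.159) = -0.02585
  0.082·ln(0.082/0.085) = -0.00295
D(P‖Q) = 0.1940 nats.

0.1940 nats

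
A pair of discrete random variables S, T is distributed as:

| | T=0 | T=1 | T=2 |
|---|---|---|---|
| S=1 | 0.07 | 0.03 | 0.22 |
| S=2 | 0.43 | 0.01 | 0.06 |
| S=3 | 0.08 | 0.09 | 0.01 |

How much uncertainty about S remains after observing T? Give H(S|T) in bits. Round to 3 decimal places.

1.049 bits

Chain rule: H(S|T) = H(S,T) − H(T).
Marginals: p(S) = (0.3200, 0.5000, 0.1800), p(T) = (0.5800, 0.1300, 0.2900).
H(S,T) = 2.4050 bits; H(T) = 1.3564 bits.
H(S|T) = 2.4050 − 1.3564 = 1.049 bits.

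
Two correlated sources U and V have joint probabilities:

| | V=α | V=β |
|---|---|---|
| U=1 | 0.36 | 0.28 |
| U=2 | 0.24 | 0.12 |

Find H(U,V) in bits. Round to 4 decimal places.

1.9060 bits

H(U,V) = −Σ p(x,y)·log₂ p(x,y) over all 4 cells.
  cell (1,α): −0.36·log₂0.36 = 0.53062
  cell (1,β): −0.28·log₂0.28 = 0.51422
  cell (2,α): −0.24·log₂0.24 = 0.49413
  cell (2,β): −0.12·log₂0.12 = 0.36707
Sum = 1.9060 bits.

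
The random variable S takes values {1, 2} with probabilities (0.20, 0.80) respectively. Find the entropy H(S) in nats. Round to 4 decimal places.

0.5004 nats

H(S) = −Σ p·ln p.
  −(0.20)·ln(0.20) = 0.32189
  −(0.80)·ln(0.80) = 0.17851
Sum: 0.32189 + 0.17851 = 0.5004 nats.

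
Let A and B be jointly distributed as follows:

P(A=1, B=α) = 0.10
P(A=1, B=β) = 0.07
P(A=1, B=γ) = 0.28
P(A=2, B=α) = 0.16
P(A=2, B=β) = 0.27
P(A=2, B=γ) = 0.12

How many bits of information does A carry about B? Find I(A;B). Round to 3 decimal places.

0.141 bits

Marginals: p(A) = (0.4500, 0.5500), p(B) = (0.2600, 0.3400, 0.4000).
I(A;B) = Σ p(x,y)·log₂[p(x,y)/(p(x)p(y))].
  (1,α): 0.10·log₂(0.8547) = -0.0227
  (1,β): 0.07·log₂(0.4575) = -0.0790
  (1,γ): 0.28·log₂(1.5556) = 0.1785
  (2,α): 0.16·log₂(1.1189) = 0.0259
  (2,β): 0.27·log₂(1.4439) = 0.1431
  (2,γ): 0.12·log₂(0.5455) = -0.1049
Sum = 0.141 bits.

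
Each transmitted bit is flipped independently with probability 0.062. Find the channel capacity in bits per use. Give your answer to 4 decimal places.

Binary symmetric channel: C = 1 − h₂(ε) where h₂ is the binary entropy function.
h₂(0.062) = −0.062·log₂0.062 − 0.938·log₂0.938 = 0.3353.
C = 1 − 0.3353 = 0.6647 bits per channel use.

0.6647 bits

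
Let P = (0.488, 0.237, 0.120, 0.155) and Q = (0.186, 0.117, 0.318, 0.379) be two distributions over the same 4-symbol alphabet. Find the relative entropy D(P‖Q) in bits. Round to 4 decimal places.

D(P‖Q) = Σ p·log₂(p/q).
  0.488·log₂(0.488/0.186) = 0.67909
  0.237·log₂(0.237/0.117) = 0.24136
  0.120·log₂(0.120/0.318) = -0.16872
  0.155·log₂(0.155/0.379) = -0.19994
D(P‖Q) = 0.5518 bits.

0.5518 bits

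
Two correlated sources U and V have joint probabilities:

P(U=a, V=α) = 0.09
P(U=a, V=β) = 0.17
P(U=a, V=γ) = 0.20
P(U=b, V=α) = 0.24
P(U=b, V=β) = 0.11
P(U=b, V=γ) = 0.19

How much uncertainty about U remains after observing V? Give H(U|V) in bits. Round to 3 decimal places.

Marginals: p(U) = (0.4600, 0.5400), p(V) = (0.3300, 0.2800, 0.3900).
H(U|V) = Σ p(V) · H(U|V=·).
  V=α: p=0.3300, H(U|V=α) = 0.8454
  V=β: p=0.2800, H(U|V=β) = 0.9666
  V=γ: p=0.3900, H(U|V=γ) = 0.9995
Weighted sum = 0.939 bits.

0.939 bits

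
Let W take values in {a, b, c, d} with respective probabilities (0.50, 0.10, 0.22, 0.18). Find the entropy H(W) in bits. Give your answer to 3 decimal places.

1.758 bits

H(W) = −Σ p·log₂ p.
  −(0.50)·log₂(0.50) = 0.5000
  −(0.10)·log₂(0.10) = 0.3322
  −(0.22)·log₂(0.22) = 0.4806
  −(0.18)·log₂(0.18) = 0.4453
Sum: 0.5000 + 0.3322 + 0.4806 + 0.4453 = 1.758 bits.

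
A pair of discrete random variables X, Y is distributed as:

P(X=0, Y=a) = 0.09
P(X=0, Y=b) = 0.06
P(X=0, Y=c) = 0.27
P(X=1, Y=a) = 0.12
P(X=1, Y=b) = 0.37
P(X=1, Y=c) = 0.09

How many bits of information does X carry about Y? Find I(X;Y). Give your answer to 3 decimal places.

0.232 bits

Marginals: p(X) = (0.4200, 0.5800), p(Y) = (0.2100, 0.4300, 0.3600).
I(X;Y) = H(X) + H(Y) − H(X,Y).
H(X) = 0.9815, H(Y) = 1.5270, H(X,Y) = 2.2767.
I(X;Y) = 0.9815 + 1.5270 − 2.2767 = 0.232 bits.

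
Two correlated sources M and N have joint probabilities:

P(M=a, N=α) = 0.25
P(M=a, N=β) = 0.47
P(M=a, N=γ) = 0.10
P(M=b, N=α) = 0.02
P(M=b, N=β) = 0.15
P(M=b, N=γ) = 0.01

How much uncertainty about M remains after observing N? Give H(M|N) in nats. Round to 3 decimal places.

Chain rule: H(M|N) = H(M,N) − H(N).
Marginals: p(M) = (0.8200, 0.1800), p(N) = (0.2700, 0.6200, 0.1100).
H(M,N) = 1.3406 nats; H(N) = 0.8927 nats.
H(M|N) = 1.3406 − 0.8927 = 0.448 nats.

0.448 nats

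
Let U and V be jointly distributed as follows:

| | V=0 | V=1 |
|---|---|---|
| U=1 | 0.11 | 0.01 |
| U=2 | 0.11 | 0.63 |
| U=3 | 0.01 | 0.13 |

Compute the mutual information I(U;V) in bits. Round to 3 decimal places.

Marginals: p(U) = (0.1200, 0.7400, 0.1400), p(V) = (0.2300, 0.7700).
I(U;V) = Σ p(x,y)·log₂[p(x,y)/(p(x)p(y))].
  (1,0): 0.11·log₂(3.9855) = 0.2194
  (1,1): 0.01·log₂(0.1082) = -0.0321
  (2,0): 0.11·log₂(0.6463) = -0.0693
  (2,1): 0.63·log₂(1.1057) = 0.0913
  (3,0): 0.01·log₂(0.3106) = -0.0169
  (3,1): 0.13·log₂(1.2059) = 0.0351
Sum = 0.228 bits.

0.228 bits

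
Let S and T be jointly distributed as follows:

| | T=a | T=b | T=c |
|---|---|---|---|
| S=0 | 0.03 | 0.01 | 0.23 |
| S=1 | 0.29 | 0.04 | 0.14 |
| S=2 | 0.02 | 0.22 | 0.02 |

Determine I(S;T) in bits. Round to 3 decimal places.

0.583 bits

Marginals: p(S) = (0.2700, 0.4700, 0.2600), p(T) = (0.3400, 0.2700, 0.3900).
I(S;T) = H(S) + H(T) − H(S,T).
H(S) = 1.5273, H(T) = 1.5690, H(S,T) = 2.5130.
I(S;T) = 1.5273 + 1.5690 − 2.5130 = 0.583 bits.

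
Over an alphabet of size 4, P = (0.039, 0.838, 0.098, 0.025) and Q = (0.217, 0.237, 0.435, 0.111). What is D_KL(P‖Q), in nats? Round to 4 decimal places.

D(P‖Q) = Σ p·ln(p/q).
  0.039·ln(0.039/0.217) = -0.06694
  0.838·ln(0.838/0.237) = 1.05836
  0.098·ln(0.098/0.435) = -0.14606
  0.025·ln(0.025/0.111) = -0.03727
D(P‖Q) = 0.8081 nats.

0.8081 nats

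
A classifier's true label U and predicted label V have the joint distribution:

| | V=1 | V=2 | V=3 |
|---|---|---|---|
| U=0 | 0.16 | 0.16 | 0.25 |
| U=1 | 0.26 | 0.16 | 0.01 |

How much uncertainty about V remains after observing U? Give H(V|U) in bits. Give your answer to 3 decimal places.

Chain rule: H(V|U) = H(U,V) − H(U).
Marginals: p(U) = (0.5700, 0.4300), p(V) = (0.4200, 0.3200, 0.2600).
H(U,V) = 2.3408 bits; H(U) = 0.9858 bits.
H(V|U) = 2.3408 − 0.9858 = 1.355 bits.

1.355 bits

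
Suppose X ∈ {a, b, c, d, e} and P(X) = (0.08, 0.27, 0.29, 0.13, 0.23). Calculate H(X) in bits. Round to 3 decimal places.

H(X) = −Σ p·log₂ p.
  −(0.08)·log₂(0.08) = 0.2915
  −(0.27)·log₂(0.27) = 0.5100
  −(0.29)·log₂(0.29) = 0.5179
  −(0.13)·log₂(0.13) = 0.3826
  −(0.23)·log₂(0.23) = 0.4877
Sum: 0.2915 + 0.5100 + 0.5179 + 0.3826 + 0.4877 = 2.190 bits.

2.190 bits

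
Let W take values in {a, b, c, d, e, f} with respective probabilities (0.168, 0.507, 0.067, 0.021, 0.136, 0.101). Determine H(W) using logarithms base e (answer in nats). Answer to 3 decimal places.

1.409 nats

H(W) = −Σ p·ln p.
  −(0.168)·ln(0.168) = 0.2997
  −(0.507)·ln(0.507) = 0.3444
  −(0.067)·ln(0.067) = 0.1811
  −(0.021)·ln(0.021) = 0.0811
  −(0.136)·ln(0.136) = 0.2713
  −(0.101)·ln(0.101) = 0.2316
Sum: 0.2997 + 0.3444 + 0.1811 + 0.0811 + 0.2713 + 0.2316 = 1.409 nats.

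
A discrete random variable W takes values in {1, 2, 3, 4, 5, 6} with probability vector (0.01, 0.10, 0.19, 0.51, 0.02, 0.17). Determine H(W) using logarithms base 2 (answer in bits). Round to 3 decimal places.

1.897 bits

H(W) = −Σ p·log₂ p.
  −(0.01)·log₂(0.01) = 0.0664
  −(0.10)·log₂(0.10) = 0.3322
  −(0.19)·log₂(0.19) = 0.4552
  −(0.51)·log₂(0.51) = 0.4954
  −(0.02)·log₂(0.02) = 0.1129
  −(0.17)·log₂(0.17) = 0.4346
Sum: 0.0664 + 0.3322 + 0.4552 + 0.4954 + 0.1129 + 0.4346 = 1.897 bits.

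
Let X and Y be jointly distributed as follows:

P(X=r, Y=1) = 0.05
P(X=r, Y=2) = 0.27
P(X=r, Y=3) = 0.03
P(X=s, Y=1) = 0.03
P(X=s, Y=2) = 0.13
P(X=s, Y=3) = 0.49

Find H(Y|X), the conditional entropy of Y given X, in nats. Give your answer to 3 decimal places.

Chain rule: H(Y|X) = H(X,Y) − H(X).
Marginals: p(X) = (0.3500, 0.6500), p(Y) = (0.0800, 0.4000, 0.5200).
H(X,Y) = 1.3285 nats; H(X) = 0.6474 nats.
H(Y|X) = 1.3285 − 0.6474 = 0.681 nats.

0.681 nats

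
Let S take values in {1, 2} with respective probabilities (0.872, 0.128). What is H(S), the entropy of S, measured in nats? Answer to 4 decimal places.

H(S) = −Σ p·ln p.
  −(0.872)·ln(0.872) = 0.11943
  −(0.128)·ln(0.128) = 0.26313
Sum: 0.11943 + 0.26313 = 0.3826 nats.

0.3826 nats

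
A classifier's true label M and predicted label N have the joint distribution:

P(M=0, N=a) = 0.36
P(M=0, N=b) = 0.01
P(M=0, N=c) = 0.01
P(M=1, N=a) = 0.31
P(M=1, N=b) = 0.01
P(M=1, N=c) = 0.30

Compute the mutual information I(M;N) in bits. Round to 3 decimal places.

0.207 bits

Marginals: p(M) = (0.3800, 0.6200), p(N) = (0.6700, 0.0200, 0.3100).
I(M;N) = Σ p(x,y)·log₂[p(x,y)/(p(x)p(y))].
  (0,a): 0.36·log₂(1.4140) = 0.1799
  (0,b): 0.01·log₂(1.3158) = 0.0040
  (0,c): 0.01·log₂(0.0849) = -0.0356
  (1,a): 0.31·log₂(0.7463) = -0.1309
  (1,b): 0.01·log₂(0.8065) = -0.0031
  (1,c): 0.30·log₂(1.5609) = 0.1927
Sum = 0.207 bits.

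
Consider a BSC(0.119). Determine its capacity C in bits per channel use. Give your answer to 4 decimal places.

0.4735 bits

Binary symmetric channel: C = 1 − h₂(ε) where h₂ is the binary entropy function.
h₂(0.119) = −0.119·log₂0.119 − 0.881·log₂0.881 = 0.5265.
C = 1 − 0.5265 = 0.4735 bits per channel use.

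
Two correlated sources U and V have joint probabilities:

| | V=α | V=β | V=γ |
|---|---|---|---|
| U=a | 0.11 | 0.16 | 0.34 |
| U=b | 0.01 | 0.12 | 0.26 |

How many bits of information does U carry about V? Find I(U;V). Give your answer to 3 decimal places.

Marginals: p(U) = (0.6100, 0.3900), p(V) = (0.1200, 0.2800, 0.6000).
I(U;V) = H(U) + H(V) − H(U,V).
H(U) = 0.9648, H(V) = 1.3235, H(U,V) = 2.2413.
I(U;V) = 0.9648 + 1.3235 − 2.2413 = 0.047 bits.

0.047 bits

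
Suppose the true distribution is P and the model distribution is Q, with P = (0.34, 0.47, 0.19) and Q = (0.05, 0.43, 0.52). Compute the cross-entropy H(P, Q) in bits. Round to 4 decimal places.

H(P,Q) = −Σ p·log₂ q.
  −0.34·log₂(0.05) = 1.46946
  −0.47·log₂(0.43) = 0.57227
  −0.19·log₂(0.52) = 0.17925
H(P,Q) = 2.2210 bits.

2.2210 bits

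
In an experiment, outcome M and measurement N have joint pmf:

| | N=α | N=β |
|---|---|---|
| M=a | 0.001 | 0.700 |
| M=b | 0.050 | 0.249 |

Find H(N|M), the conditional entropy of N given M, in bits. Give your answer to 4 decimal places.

Chain rule: H(N|M) = H(M,N) − H(M).
Marginals: p(M) = (0.7010, 0.2990), p(N) = (0.0510, 0.9490).
H(M,N) = 1.0857 bits; H(M) = 0.8801 bits.
H(N|M) = 1.0857 − 0.8801 = 0.2056 bits.

0.2056 bits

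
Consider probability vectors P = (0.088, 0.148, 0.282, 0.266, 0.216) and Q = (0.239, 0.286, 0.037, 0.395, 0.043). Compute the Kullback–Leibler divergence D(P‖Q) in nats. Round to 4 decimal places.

D(P‖Q) = Σ p·ln(p/q).
  0.088·ln(0.088/0.239) = -0.08792
  0.148·ln(0.148/0.286) = -0.09750
  0.282·ln(0.282/0.037) = 0.57274
  0.266·ln(0.266/0.395) = -0.10517
  0.216·ln(0.216/0.043) = 0.34864
D(P‖Q) = 0.6308 nats.

0.6308 nats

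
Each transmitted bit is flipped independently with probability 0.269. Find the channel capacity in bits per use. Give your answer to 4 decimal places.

0.1600 bits

Binary symmetric channel: C = 1 − h₂(ε) where h₂ is the binary entropy function.
h₂(0.269) = −0.269·log₂0.269 − 0.731·log₂0.731 = 0.8400.
C = 1 − 0.8400 = 0.1600 bits per channel use.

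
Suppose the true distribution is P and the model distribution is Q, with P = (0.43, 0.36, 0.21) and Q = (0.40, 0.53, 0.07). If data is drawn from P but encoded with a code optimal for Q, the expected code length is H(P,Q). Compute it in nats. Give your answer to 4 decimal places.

H(P,Q) = −Σ p·ln q.
  −0.43·ln(0.40) = 0.39401
  −0.36·ln(0.53) = 0.22856
  −0.21·ln(0.07) = 0.55844
H(P,Q) = 1.1810 nats.

1.1810 nats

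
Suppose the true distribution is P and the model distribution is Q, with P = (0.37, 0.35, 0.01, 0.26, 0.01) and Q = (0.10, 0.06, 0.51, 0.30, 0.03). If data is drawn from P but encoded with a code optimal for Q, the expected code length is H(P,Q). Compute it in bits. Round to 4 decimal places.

3.1616 bits

H(P,Q) = −Σ p·log₂ q.
  −0.37·log₂(0.10) = 1.22911
  −0.35·log₂(0.06) = 1.42061
  −0.01·log₂(0.51) = 0.00971
  −0.26·log₂(0.30) = 0.45161
  −0.01·log₂(0.03) = 0.05059
H(P,Q) = 3.1616 bits.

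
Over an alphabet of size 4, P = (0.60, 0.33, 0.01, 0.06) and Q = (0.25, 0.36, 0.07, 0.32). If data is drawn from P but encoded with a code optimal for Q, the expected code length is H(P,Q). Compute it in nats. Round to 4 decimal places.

H(P,Q) = −Σ p·ln q.
  −0.60·ln(0.25) = 0.83178
  −0.33·ln(0.36) = 0.33714
  −0.01·ln(0.07) = 0.02659
  −0.06·ln(0.32) = 0.06837
H(P,Q) = 1.2639 nats.

1.2639 nats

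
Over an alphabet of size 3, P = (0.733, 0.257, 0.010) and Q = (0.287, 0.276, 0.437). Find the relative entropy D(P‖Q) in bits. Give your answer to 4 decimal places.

D(P‖Q) = Σ p·log₂(p/q).
  0.733·log₂(0.733/0.287) = 0.99157
  0.257·log₂(0.257/0.276) = -0.02645
  0.010·log₂(0.010/0.437) = -0.05450
D(P‖Q) = 0.9106 bits.

0.9106 bits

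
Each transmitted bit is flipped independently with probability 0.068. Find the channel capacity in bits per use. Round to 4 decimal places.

Binary symmetric channel: C = 1 − h₂(ε) where h₂ is the binary entropy function.
h₂(0.068) = −0.068·log₂0.068 − 0.932·log₂0.932 = 0.3584.
C = 1 − 0.3584 = 0.6416 bits per channel use.

0.6416 bits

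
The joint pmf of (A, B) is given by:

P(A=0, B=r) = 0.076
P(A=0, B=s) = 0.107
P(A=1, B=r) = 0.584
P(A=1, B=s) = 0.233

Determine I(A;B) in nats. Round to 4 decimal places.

Marginals: p(A) = (0.1830, 0.8170), p(B) = (0.6600, 0.3400).
I(A;B) = Σ p(x,y)·ln[p(x,y)/(p(x)p(y))].
  (0,r): 0.076·ln(0.6292) = -0.03521
  (0,s): 0.107·ln(1.7197) = 0.05801
  (1,r): 0.584·ln(1.0830) = 0.04659
  (1,s): 0.233·ln(0.8388) = -0.04096
Sum = 0.0284 nats.

0.0284 nats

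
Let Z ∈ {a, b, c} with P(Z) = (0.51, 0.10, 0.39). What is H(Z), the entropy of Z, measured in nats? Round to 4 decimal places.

H(Z) = −Σ p·ln p.
  −(0.51)·ln(0.51) = 0.34341
  −(0.10)·ln(0.10) = 0.23026
  −(0.39)·ln(0.39) = 0.36723
Sum: 0.34341 + 0.23026 + 0.36723 = 0.9409 nats.

0.9409 nats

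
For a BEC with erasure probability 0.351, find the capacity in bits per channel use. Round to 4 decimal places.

0.6490 bits

Binary erasure channel: capacity C = 1 − ε.
C = 1 − 0.351 = 0.6490 bits per channel use.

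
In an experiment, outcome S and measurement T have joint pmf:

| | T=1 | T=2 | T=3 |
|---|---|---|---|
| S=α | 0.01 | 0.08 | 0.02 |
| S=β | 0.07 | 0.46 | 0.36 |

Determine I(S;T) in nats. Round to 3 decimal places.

Marginals: p(S) = (0.1100, 0.8900), p(T) = (0.0800, 0.5400, 0.3800).
I(S;T) = H(S) + H(T) − H(S,T).
H(S) = 0.3465, H(T) = 0.9025, H(S,T) = 1.2375.
I(S;T) = 0.3465 + 0.9025 − 1.2375 = 0.011 nats.

0.011 nats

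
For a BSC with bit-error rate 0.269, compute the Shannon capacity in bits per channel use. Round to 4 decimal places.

Binary symmetric channel: C = 1 − h₂(ε) where h₂ is the binary entropy function.
h₂(0.269) = −0.269·log₂0.269 − 0.731·log₂0.731 = 0.8400.
C = 1 − 0.8400 = 0.1600 bits per channel use.

0.1600 bits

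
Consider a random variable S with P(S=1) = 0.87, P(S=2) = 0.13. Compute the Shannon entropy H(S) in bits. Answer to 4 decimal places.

0.5574 bits

H(S) = −Σ p·log₂ p.
  −(0.87)·log₂(0.87) = 0.17479
  −(0.13)·log₂(0.13) = 0.38264
Sum: 0.17479 + 0.38264 = 0.5574 bits.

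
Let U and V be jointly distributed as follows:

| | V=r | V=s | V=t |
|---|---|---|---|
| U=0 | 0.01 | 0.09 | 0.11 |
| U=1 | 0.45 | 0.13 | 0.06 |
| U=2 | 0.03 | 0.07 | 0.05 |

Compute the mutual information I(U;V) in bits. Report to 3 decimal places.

0.288 bits

Marginals: p(U) = (0.2100, 0.6400, 0.1500), p(V) = (0.4900, 0.2900, 0.2200).
I(U;V) = H(U) + H(V) − H(U,V).
H(U) = 1.2954, H(V) = 1.5028, H(U,V) = 2.5104.
I(U;V) = 1.2954 + 1.5028 − 2.5104 = 0.288 bits.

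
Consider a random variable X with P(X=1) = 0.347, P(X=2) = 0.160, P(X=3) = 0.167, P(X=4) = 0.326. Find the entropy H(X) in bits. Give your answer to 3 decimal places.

H(X) = −Σ p·log₂ p.
  −(0.347)·log₂(0.347) = 0.5299
  −(0.160)·log₂(0.160) = 0.4230
  −(0.167)·log₂(0.167) = 0.4312
  −(0.326)·log₂(0.326) = 0.5272
Sum: 0.5299 + 0.4230 + 0.4312 + 0.5272 = 1.911 bits.

1.911 bits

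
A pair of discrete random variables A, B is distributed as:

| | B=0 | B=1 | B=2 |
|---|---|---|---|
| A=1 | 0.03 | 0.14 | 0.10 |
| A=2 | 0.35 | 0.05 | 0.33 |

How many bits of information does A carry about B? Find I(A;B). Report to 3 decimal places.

0.196 bits

Marginals: p(A) = (0.2700, 0.7300), p(B) = (0.3800, 0.1900, 0.4300).
I(A;B) = H(A) + H(B) − H(A,B).
H(A) = 0.8415, H(B) = 1.5092, H(A,B) = 2.1551.
I(A;B) = 0.8415 + 1.5092 − 2.1551 = 0.196 bits.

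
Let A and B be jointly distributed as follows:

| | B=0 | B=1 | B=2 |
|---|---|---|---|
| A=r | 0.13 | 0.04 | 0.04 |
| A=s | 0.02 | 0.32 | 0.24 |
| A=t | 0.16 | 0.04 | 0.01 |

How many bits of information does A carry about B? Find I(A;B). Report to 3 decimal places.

0.410 bits

Marginals: p(A) = (0.2100, 0.5800, 0.2100), p(B) = (0.3100, 0.4000, 0.2900).
I(A;B) = H(A) + H(B) − H(A,B).
H(A) = 1.4015, H(B) = 1.5705, H(A,B) = 2.5624.
I(A;B) = 1.4015 + 1.5705 − 2.5624 = 0.410 bits.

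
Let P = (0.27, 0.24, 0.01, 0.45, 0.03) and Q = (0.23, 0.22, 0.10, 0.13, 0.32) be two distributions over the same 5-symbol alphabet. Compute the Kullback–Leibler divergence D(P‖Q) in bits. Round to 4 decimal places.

0.7631 bits

D(P‖Q) = Σ p·log₂(p/q).
  0.27·log₂(0.27/0.23) = 0.06246
  0.24·log₂(0.24/0.22) = 0.03013
  0.01·log₂(0.01/0.10) = -0.03322
  0.45·log₂(0.45/0.13) = 0.80614
  0.03·log₂(0.03/0.32) = -0.10245
D(P‖Q) = 0.7631 bits.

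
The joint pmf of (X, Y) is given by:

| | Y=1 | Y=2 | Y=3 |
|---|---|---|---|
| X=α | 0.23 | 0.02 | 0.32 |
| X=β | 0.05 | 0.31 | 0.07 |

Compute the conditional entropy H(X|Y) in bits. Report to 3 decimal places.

Marginals: p(X) = (0.5700, 0.4300), p(Y) = (0.2800, 0.3300, 0.3900).
H(X|Y) = Σ p(Y) · H(X|Y=·).
  Y=1: p=0.2800, H(X|Y=1) = 0.6769
  Y=2: p=0.3300, H(X|Y=2) = 0.3298
  Y=3: p=0.3900, H(X|Y=3) = 0.6790
Weighted sum = 0.563 bits.

0.563 bits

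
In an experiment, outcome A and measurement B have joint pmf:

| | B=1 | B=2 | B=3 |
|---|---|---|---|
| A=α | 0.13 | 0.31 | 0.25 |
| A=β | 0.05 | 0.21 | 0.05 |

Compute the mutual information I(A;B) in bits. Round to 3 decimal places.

Marginals: p(A) = (0.6900, 0.3100), p(B) = (0.1800, 0.5200, 0.3000).
I(A;B) = H(A) + H(B) − H(A,B).
H(A) = 0.8932, H(B) = 1.4570, H(A,B) = 2.3115.
I(A;B) = 0.8932 + 1.4570 − 2.3115 = 0.039 bits.

0.039 bits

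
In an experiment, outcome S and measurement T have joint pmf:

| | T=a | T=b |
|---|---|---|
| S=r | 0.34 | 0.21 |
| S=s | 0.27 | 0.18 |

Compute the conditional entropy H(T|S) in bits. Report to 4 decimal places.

Marginals: p(S) = (0.5500, 0.4500), p(T) = (0.6100, 0.3900).
H(T|S) = Σ p(S) · H(T|S=·).
  S=r: p=0.5500, H(T|S=r) = 0.9593
  S=s: p=0.4500, H(T|S=s) = 0.9710
Weighted sum = 0.9646 bits.

0.9646 bits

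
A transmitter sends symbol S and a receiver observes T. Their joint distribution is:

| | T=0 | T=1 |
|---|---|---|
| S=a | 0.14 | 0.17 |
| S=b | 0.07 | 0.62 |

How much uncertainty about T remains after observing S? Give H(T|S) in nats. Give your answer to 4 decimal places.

Chain rule: H(T|S) = H(S,T) − H(S).
Marginals: p(S) = (0.3100, 0.6900), p(T) = (0.2100, 0.7900).
H(S,T) = 1.0590 nats; H(S) = 0.6191 nats.
H(T|S) = 1.0590 − 0.6191 = 0.4399 nats.

0.4399 nats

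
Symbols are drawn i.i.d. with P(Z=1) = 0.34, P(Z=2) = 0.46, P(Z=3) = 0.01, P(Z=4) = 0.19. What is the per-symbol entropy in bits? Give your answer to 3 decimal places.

1.566 bits

H(Z) = −Σ p·log₂ p.
  −(0.34)·log₂(0.34) = 0.5292
  −(0.46)·log₂(0.46) = 0.5153
  −(0.01)·log₂(0.01) = 0.0664
  −(0.19)·log₂(0.19) = 0.4552
Sum: 0.5292 + 0.5153 + 0.0664 + 0.4552 = 1.566 bits.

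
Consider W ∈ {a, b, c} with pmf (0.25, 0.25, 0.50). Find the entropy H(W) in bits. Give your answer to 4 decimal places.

H(W) = −Σ p·log₂ p.
  −(0.25)·log₂(0.25) = 0.50000
  −(0.25)·log₂(0.25) = 0.50000
  −(0.50)·log₂(0.50) = 0.50000
Sum: 0.50000 + 0.50000 + 0.50000 = 1.5000 bits.

1.5000 bits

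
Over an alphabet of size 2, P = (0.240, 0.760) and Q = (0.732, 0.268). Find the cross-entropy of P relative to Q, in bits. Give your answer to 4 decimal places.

H(P,Q) = −Σ p·log₂ q.
  −0.240·log₂(0.732) = 0.10802
  −0.760·log₂(0.268) = 1.44377
H(P,Q) = 1.5518 bits.

1.5518 bits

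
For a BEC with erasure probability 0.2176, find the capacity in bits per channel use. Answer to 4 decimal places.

0.7824 bits

Binary erasure channel: capacity C = 1 − ε.
C = 1 − 0.2176 = 0.7824 bits per channel use.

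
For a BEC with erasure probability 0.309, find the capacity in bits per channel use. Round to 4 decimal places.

Binary erasure channel: capacity C = 1 − ε.
C = 1 − 0.309 = 0.6910 bits per channel use.

0.6910 bits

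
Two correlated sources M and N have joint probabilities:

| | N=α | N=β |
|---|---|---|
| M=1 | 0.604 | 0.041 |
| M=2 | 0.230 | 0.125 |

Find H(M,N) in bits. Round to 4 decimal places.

1.4909 bits

H(M,N) = −Σ p(x,y)·log₂ p(x,y) over all 4 cells.
  cell (1,α): −0.604·log₂0.604 = 0.43934
  cell (1,β): −0.041·log₂0.041 = 0.18894
  cell (2,α): −0.230·log₂0.230 = 0.48767
  cell (2,β): −0.125·log₂0.125 = 0.37500
Sum = 1.4909 bits.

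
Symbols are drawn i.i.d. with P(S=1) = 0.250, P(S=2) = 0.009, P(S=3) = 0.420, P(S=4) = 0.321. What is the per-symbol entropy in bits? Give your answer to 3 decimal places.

1.613 bits

H(S) = −Σ p·log₂ p.
  −(0.250)·log₂(0.250) = 0.5000
  −(0.009)·log₂(0.009) = 0.0612
  −(0.420)·log₂(0.420) = 0.5256
  −(0.321)·log₂(0.321) = 0.5262
Sum: 0.5000 + 0.0612 + 0.5256 + 0.5262 = 1.613 bits.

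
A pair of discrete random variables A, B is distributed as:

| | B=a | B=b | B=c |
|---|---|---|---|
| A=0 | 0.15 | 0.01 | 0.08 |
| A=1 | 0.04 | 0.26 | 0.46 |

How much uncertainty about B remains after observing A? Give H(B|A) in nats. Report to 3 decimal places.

0.818 nats

Marginals: p(A) = (0.2400, 0.7600), p(B) = (0.1900, 0.2700, 0.5400).
H(B|A) = Σ p(A) · H(B|A=·).
  A=0: p=0.2400, H(B|A=0) = 0.7924
  A=1: p=0.7600, H(B|A=1) = 0.8258
Weighted sum = 0.818 nats.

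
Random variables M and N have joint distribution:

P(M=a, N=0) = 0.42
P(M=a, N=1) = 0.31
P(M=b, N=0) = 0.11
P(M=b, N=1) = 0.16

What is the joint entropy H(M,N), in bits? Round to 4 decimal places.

H(M,N) = −Σ p(x,y)·log₂ p(x,y) over all 4 cells.
  cell (a,0): −0.42·log₂0.42 = 0.52565
  cell (a,1): −0.31·log₂0.31 = 0.52379
  cell (b,0): −0.11·log₂0.11 = 0.35029
  cell (b,1): −0.16·log₂0.16 = 0.42302
Sum = 1.8227 bits.

1.8227 bits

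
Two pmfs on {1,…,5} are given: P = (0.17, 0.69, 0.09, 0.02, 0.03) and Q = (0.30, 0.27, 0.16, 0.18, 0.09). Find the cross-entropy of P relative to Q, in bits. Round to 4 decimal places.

1.9903 bits

H(P,Q) = −Σ p·log₂ q.
  −0.17·log₂(0.30) = 0.29528
  −0.69·log₂(0.27) = 1.30339
  −0.09·log₂(0.16) = 0.23795
  −0.02·log₂(0.18) = 0.04948
  −0.03·log₂(0.09) = 0.10422
H(P,Q) = 1.9903 bits.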